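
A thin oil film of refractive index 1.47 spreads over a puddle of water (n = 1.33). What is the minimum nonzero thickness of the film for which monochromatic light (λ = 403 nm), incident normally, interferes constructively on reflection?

Ray reflecting at the top interface goes from n = 1.0 toward n = 1.47: a half-wave phase shift.
At the lower boundary (n = 1.47 to n = 1.33) the reflected ray undergoes no phase shift.
Net: one phase inversion between the two reflected rays.
With one net inversion, constructive interference in reflection requires 2 n t = (m + ½) λ.
Minimum at m = 0: t = λ / (4 n) = 403 / (4 × 1.47) = 68.5 nm.

68.5 nm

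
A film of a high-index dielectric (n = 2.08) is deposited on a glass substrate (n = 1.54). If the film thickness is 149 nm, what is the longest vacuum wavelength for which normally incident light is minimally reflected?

Top surface (1.0 → 2.08): reflection off a higher-index medium gives a half-wave phase shift.
Ray reflecting at the bottom interface goes from n = 2.08 toward n = 1.54: no phase shift.
The two reflections differ by half a wavelength.
For minimum reflection here: 2 n t = m λ.
λ = 2 n t / m. The longest wavelength is m = 1: λ = 2 × 2.08 × 149 / 1.00 = 620 nm.

620 nm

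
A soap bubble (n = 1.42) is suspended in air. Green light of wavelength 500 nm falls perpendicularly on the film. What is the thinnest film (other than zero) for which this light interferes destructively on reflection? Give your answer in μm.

0.176 μm

Ray reflecting at the top interface goes from n = 1.0 toward n = 1.42: a half-wave phase shift.
Bottom surface (1.42 → 1.0): reflection off a lower-index medium gives no phase shift.
Net: one phase inversion between the two reflected rays.
For minimum reflection here: 2 n t = m λ.
Minimum nonzero at m = 1: t = λ / (2 n) = 500 / (2 × 1.42) = 176 nm.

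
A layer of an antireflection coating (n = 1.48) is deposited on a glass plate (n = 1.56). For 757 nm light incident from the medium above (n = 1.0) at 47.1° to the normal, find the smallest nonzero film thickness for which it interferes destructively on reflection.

147 nm

At the upper boundary (n = 1.0 to n = 1.48) the reflected ray undergoes a half-wave phase shift.
Bottom surface (1.48 → 1.56): reflection off a higher-index medium gives a half-wave phase shift.
Zero or two π shifts → no net half-wave offset.
So the condition for destructive reflection is 2 n t cos θ_r = (m + ½) λ.
Snell's law: 1.0 sin 47.1° = 1.48 sin θ_r → sin θ_r = 0.495, cos θ_r = 0.869.
Minimum at m = 0: t = λ / (4 n cos θ_r) = 757 / (4 × 1.48 × 0.869) = 147 nm.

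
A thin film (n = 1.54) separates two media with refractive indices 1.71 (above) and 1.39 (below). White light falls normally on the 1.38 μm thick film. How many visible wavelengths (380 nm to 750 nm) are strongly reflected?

At the upper boundary (n = 1.71 to n = 1.54) the reflected ray undergoes no phase shift.
Bottom surface (1.54 → 1.39): reflection off a lower-index medium gives no phase shift.
The two reflections carry the same phase change, so no net offset.
So the condition for constructive reflection is 2 n t = m λ.
λ = 2 n t / m = 4250 / m nm.
m=5: 850 nm (IR); m=6: 708 nm (visible); m=7: 607 nm (visible); m=8: 531 nm (visible); m=9: 472 nm (visible); m=10: 425 nm (visible); m=11: 386 nm (visible); m=12: 354 nm (UV).

6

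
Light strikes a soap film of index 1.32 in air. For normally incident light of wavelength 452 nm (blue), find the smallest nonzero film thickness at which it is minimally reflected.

171 nm

Top surface (1.0 → 1.32): reflection off a higher-index medium gives a half-wave phase shift.
Bottom surface (1.32 → 1.0): reflection off a lower-index medium gives no phase shift.
The two reflections differ by half a wavelength.
So the condition for destructive reflection is 2 n t = m λ.
Minimum nonzero at m = 1: t = λ / (2 n) = 452 / (2 × 1.32) = 171 nm.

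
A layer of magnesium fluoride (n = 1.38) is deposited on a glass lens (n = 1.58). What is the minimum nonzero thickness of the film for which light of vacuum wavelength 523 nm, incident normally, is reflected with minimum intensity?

At the upper boundary (n = 1.0 to n = 1.38) the reflected ray undergoes a half-wave phase shift.
Bottom surface (1.38 → 1.58): reflection off a higher-index medium gives a half-wave phase shift.
The two reflections carry the same phase change, so no net offset.
So the condition for destructive reflection is 2 n t = (m + ½) λ.
Minimum at m = 0: t = λ / (4 n) = 523 / (4 × 1.38) = 94.7 nm.

94.7 nm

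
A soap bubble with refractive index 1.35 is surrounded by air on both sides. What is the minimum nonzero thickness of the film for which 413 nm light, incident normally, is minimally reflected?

Ray reflecting at the top interface goes from n = 1.0 toward n = 1.35: a half-wave phase shift.
At the lower boundary (n = 1.35 to n = 1.0) the reflected ray undergoes no phase shift.
Net: one phase inversion between the two reflected rays.
So the condition for destructive reflection is 2 n t = m λ.
Minimum nonzero at m = 1: t = λ / (2 n) = 413 / (2 × 1.35) = 153 nm.

153 nm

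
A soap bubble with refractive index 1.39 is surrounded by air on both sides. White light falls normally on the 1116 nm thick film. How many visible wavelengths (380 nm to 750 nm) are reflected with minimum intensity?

4

Top surface (1.0 → 1.39): reflection off a higher-index medium gives a half-wave phase shift.
At the lower boundary (n = 1.39 to n = 1.0) the reflected ray undergoes no phase shift.
Exactly one π shift → a net half-wave offset.
With one net inversion, destructive interference in reflection requires 2 n t = m λ.
λ = 2 n t / m = 3102 / m nm.
m=4: 776 nm (IR); m=5: 620 nm (visible); m=6: 517 nm (visible); m=7: 443 nm (visible); m=8: 388 nm (visible); m=9: 345 nm (UV).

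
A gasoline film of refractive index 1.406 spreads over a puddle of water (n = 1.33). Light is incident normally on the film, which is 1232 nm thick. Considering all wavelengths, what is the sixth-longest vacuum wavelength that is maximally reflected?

Top surface (1.0 → 1.406): reflection off a higher-index medium gives a half-wave phase shift.
Ray reflecting at the bottom interface goes from n = 1.406 toward n = 1.33: no phase shift.
Exactly one π shift → a net half-wave offset.
So the condition for constructive reflection is 2 n t = (m + ½) λ.
λ = 2 n t / (m + ½). The sixth-longest wavelength is m = 5: λ = 2 × 1.406 × 1232 / 5.50 = 630 nm.

630 nm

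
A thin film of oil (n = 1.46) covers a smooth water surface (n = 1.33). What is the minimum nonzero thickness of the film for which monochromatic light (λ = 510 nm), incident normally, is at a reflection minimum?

175 nm

Top surface (1.0 → 1.46): reflection off a higher-index medium gives a half-wave phase shift.
Bottom surface (1.46 → 1.33): reflection off a lower-index medium gives no phase shift.
Net: one phase inversion between the two reflected rays.
So the condition for destructive reflection is 2 n t = m λ.
Minimum nonzero at m = 1: t = λ / (2 n) = 510 / (2 × 1.46) = 175 nm.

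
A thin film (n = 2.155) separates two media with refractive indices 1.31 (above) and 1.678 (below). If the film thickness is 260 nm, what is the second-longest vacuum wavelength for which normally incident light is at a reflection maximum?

Ray reflecting at the top interface goes from n = 1.31 toward n = 2.155: a half-wave phase shift.
At the lower boundary (n = 2.155 to n = 1.678) the reflected ray undergoes no phase shift.
The two reflections differ by half a wavelength.
So the condition for constructive reflection is 2 n t = (m + ½) λ.
λ = 2 n t / (m + ½). The second-longest wavelength is m = 1: λ = 2 × 2.155 × 260 / 1.50 = 747 nm.

747 nm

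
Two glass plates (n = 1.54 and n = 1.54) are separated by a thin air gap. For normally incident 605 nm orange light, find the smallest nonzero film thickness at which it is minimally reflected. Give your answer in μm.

0.303 μm

At the upper boundary (n = 1.54 to n = 1.0) the reflected ray undergoes no phase shift.
Bottom surface (1.0 → 1.54): reflection off a higher-index medium gives a half-wave phase shift.
Exactly one π shift → a net half-wave offset.
With one net inversion, destructive interference in reflection requires 2 n t = m λ.
Minimum nonzero at m = 1: t = λ / (2 n) = 605 / (2 × 1.0) = 303 nm.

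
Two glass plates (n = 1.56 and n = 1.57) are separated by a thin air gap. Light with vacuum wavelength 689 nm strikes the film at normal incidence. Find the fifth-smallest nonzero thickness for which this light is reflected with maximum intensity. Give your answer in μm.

Top surface (1.56 → 1.0): reflection off a lower-index medium gives no phase shift.
At the lower boundary (n = 1.0 to n = 1.57) the reflected ray undergoes a half-wave phase shift.
The two reflections differ by half a wavelength.
With one net inversion, constructive interference in reflection requires 2 n t = (m + ½) λ.
The fifth-smallest nonzero thickness corresponds to m = 4: t = (m + ½) λ / (2 n) = 4.50 × 689 / (2 × 1.0) = 1550 nm.

1.55 μm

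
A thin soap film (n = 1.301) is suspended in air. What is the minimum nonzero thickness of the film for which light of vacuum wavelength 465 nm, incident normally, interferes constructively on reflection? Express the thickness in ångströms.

At the upper boundary (n = 1.0 to n = 1.301) the reflected ray undergoes a half-wave phase shift.
At the lower boundary (n = 1.301 to n = 1.0) the reflected ray undergoes no phase shift.
Exactly one π shift → a net half-wave offset.
With one net inversion, constructive interference in reflection requires 2 n t = (m + ½) λ.
Minimum at m = 0: t = λ / (4 n) = 465 / (4 × 1.301) = 89.4 nm.

894 Å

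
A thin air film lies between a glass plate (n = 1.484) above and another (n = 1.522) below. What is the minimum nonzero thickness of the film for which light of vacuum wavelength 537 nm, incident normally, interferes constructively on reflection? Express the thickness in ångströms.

Ray reflecting at the top interface goes from n = 1.484 toward n = 1.0: no phase shift.
Bottom surface (1.0 → 1.522): reflection off a higher-index medium gives a half-wave phase shift.
Exactly one π shift → a net half-wave offset.
For maximum reflection here: 2 n t = (m + ½) λ.
Minimum at m = 0: t = λ / (4 n) = 537 / (4 × 1.0) = 134 nm.

1343 Å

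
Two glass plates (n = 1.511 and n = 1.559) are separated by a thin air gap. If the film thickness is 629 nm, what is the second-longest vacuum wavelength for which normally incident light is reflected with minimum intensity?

Ray reflecting at the top interface goes from n = 1.511 toward n = 1.0: no phase shift.
Ray reflecting at the bottom interface goes from n = 1.0 toward n = 1.559: a half-wave phase shift.
Exactly one π shift → a net half-wave offset.
So the condition for destructive reflection is 2 n t = m λ.
λ = 2 n t / m. The second-longest wavelength is m = 2: λ = 2 × 1.0 × 629 / 2.00 = 629 nm.

629 nm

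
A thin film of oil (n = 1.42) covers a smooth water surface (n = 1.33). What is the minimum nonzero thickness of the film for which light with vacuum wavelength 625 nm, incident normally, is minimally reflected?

220 nm

Ray reflecting at the top interface goes from n = 1.0 toward n = 1.42: a half-wave phase shift.
At the lower boundary (n = 1.42 to n = 1.33) the reflected ray undergoes no phase shift.
The two reflections differ by half a wavelength.
With one net inversion, destructive interference in reflection requires 2 n t = m λ.
Minimum nonzero at m = 1: t = λ / (2 n) = 625 / (2 × 1.42) = 220 nm.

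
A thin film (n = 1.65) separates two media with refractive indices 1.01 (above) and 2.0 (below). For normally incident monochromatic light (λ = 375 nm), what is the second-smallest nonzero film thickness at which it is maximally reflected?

Ray reflecting at the top interface goes from n = 1.01 toward n = 1.65: a half-wave phase shift.
At the lower boundary (n = 1.65 to n = 2.0) the reflected ray undergoes a half-wave phase shift.
Zero or two π shifts → no net half-wave offset.
So the condition for constructive reflection is 2 n t = m λ.
The second-smallest nonzero thickness corresponds to m = 2: t = m λ / (2 n) = 2.00 × 375 / (2 × 1.65) = 227 nm.

227 nm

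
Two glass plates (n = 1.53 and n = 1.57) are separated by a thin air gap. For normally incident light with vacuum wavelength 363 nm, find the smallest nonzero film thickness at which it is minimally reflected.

182 nm

At the upper boundary (n = 1.53 to n = 1.0) the reflected ray undergoes no phase shift.
Ray reflecting at the bottom interface goes from n = 1.0 toward n = 1.57: a half-wave phase shift.
Net: one phase inversion between the two reflected rays.
So the condition for destructive reflection is 2 n t = m λ.
Minimum nonzero at m = 1: t = λ / (2 n) = 363 / (2 × 1.0) = 182 nm.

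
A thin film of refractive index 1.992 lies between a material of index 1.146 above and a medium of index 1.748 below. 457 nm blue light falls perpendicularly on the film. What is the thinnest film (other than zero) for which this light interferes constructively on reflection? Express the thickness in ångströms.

574 Å

Ray reflecting at the top interface goes from n = 1.146 toward n = 1.992: a half-wave phase shift.
At the lower boundary (n = 1.992 to n = 1.748) the reflected ray undergoes no phase shift.
Exactly one π shift → a net half-wave offset.
So the condition for constructive reflection is 2 n t = (m + ½) λ.
Minimum at m = 0: t = λ / (4 n) = 457 / (4 × 1.992) = 57.4 nm.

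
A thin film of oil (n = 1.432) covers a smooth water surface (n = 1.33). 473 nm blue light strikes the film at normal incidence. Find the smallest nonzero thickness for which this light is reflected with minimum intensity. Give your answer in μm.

Ray reflecting at the top interface goes from n = 1.0 toward n = 1.432: a half-wave phase shift.
At the lower boundary (n = 1.432 to n = 1.33) the reflected ray undergoes no phase shift.
Exactly one π shift → a net half-wave offset.
So the condition for destructive reflection is 2 n t = m λ.
The smallest nonzero thickness corresponds to m = 1: t = m λ / (2 n) = 1.00 × 473 / (2 × 1.432) = 165 nm.

0.165 μm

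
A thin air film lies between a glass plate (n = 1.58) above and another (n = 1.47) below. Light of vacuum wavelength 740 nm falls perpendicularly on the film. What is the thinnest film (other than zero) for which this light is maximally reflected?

185 nm

At the upper boundary (n = 1.58 to n = 1.0) the reflected ray undergoes no phase shift.
Bottom surface (1.0 → 1.47): reflection off a higher-index medium gives a half-wave phase shift.
The two reflections differ by half a wavelength.
With one net inversion, constructive interference in reflection requires 2 n t = (m + ½) λ.
Minimum at m = 0: t = λ / (4 n) = 740 / (4 × 1.0) = 185 nm.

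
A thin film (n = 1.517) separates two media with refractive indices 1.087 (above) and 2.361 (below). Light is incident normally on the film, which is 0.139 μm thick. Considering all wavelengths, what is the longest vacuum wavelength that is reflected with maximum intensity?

422 nm

Top surface (1.087 → 1.517): reflection off a higher-index medium gives a half-wave phase shift.
Bottom surface (1.517 → 2.361): reflection off a higher-index medium gives a half-wave phase shift.
The two reflections carry the same phase change, so no net offset.
For bright reflection here: 2 n t = m λ.
λ = 2 n t / m. The longest wavelength is m = 1: λ = 2 × 1.517 × 139 / 1.00 = 422 nm.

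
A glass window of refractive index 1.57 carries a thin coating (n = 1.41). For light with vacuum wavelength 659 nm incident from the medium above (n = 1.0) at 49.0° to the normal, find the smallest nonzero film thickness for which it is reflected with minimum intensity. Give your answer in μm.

0.138 μm

Ray reflecting at the top interface goes from n = 1.0 toward n = 1.41: a half-wave phase shift.
At the lower boundary (n = 1.41 to n = 1.57) the reflected ray undergoes a half-wave phase shift.
Zero or two π shifts → no net half-wave offset.
So the condition for destructive reflection is 2 n t cos θ_r = (m + ½) λ.
Snell's law: 1.0 sin 49.0° = 1.41 sin θ_r → sin θ_r = 0.535, cos θ_r = 0.845.
Minimum at m = 0: t = λ / (4 n cos θ_r) = 659 / (4 × 1.41 × 0.845) = 138 nm.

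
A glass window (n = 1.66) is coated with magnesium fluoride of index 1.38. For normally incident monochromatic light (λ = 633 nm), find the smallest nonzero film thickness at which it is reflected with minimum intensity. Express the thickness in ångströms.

1147 Å

Top surface (1.0 → 1.38): reflection off a higher-index medium gives a half-wave phase shift.
Bottom surface (1.38 → 1.66): reflection off a higher-index medium gives a half-wave phase shift.
Zero or two π shifts → no net half-wave offset.
With no net inversion, destructive interference in reflection requires 2 n t = (m + ½) λ.
Minimum at m = 0: t = λ / (4 n) = 633 / (4 × 1.38) = 115 nm.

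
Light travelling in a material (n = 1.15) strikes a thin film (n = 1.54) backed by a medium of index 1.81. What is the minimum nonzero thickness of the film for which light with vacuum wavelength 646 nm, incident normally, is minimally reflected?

At the upper boundary (n = 1.15 to n = 1.54) the reflected ray undergoes a half-wave phase shift.
At the lower boundary (n = 1.54 to n = 1.81) the reflected ray undergoes a half-wave phase shift.
The two reflections carry the same phase change, so no net offset.
For dark reflection here: 2 n t = (m + ½) λ.
Minimum at m = 0: t = λ / (4 n) = 646 / (4 × 1.54) = 105 nm.

105 nm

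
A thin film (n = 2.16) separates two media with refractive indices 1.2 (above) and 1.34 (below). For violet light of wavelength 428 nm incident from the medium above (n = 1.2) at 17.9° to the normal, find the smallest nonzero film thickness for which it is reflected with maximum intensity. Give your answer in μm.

0.0503 μm

Ray reflecting at the top interface goes from n = 1.2 toward n = 2.16: a half-wave phase shift.
At the lower boundary (n = 2.16 to n = 1.34) the reflected ray undergoes no phase shift.
The two reflections differ by half a wavelength.
For strong reflection here: 2 n t cos θ_r = (m + ½) λ.
Snell's law: 1.2 sin 17.9° = 2.16 sin θ_r → sin θ_r = 0.171, cos θ_r = 0.985.
Minimum at m = 0: t = λ / (4 n cos θ_r) = 428 / (4 × 2.16 × 0.985) = 50.3 nm.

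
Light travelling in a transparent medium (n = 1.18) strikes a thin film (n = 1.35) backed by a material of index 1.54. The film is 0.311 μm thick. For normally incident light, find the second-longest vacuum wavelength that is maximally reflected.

At the upper boundary (n = 1.18 to n = 1.35) the reflected ray undergoes a half-wave phase shift.
At the lower boundary (n = 1.35 to n = 1.54) the reflected ray undergoes a half-wave phase shift.
Zero or two π shifts → no net half-wave offset.
So the condition for constructive reflection is 2 n t = m λ.
λ = 2 n t / m. The second-longest wavelength is m = 2: λ = 2 × 1.35 × 311 / 2.00 = 420 nm.

420 nm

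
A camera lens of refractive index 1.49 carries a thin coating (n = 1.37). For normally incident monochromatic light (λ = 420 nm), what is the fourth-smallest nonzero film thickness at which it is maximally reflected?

613 nm

Top surface (1.0 → 1.37): reflection off a higher-index medium gives a half-wave phase shift.
Bottom surface (1.37 → 1.49): reflection off a higher-index medium gives a half-wave phase shift.
Zero or two π shifts → no net half-wave offset.
For maximum reflection here: 2 n t = m λ.
The fourth-smallest nonzero thickness corresponds to m = 4: t = m λ / (2 n) = 4.00 × 420 / (2 × 1.37) = 613 nm.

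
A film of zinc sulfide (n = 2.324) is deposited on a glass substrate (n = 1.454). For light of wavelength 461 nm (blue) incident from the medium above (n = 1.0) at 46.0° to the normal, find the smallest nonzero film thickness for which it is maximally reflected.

52.2 nm

Ray reflecting at the top interface goes from n = 1.0 toward n = 2.324: a half-wave phase shift.
Bottom surface (2.324 → 1.454): reflection off a lower-index medium gives no phase shift.
Exactly one π shift → a net half-wave offset.
For maximum reflection here: 2 n t cos θ_r = (m + ½) λ.
Snell's law: 1.0 sin 46.0° = 2.324 sin θ_r → sin θ_r = 0.310, cos θ_r = 0.951.
Minimum at m = 0: t = λ / (4 n cos θ_r) = 461 / (4 × 2.324 × 0.951) = 52.2 nm.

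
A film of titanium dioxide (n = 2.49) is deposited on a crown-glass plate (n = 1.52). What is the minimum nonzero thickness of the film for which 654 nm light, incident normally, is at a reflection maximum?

65.7 nm

Ray reflecting at the top interface goes from n = 1.0 toward n = 2.49: a half-wave phase shift.
At the lower boundary (n = 2.49 to n = 1.52) the reflected ray undergoes no phase shift.
The two reflections differ by half a wavelength.
For strong reflection here: 2 n t = (m + ½) λ.
Minimum at m = 0: t = λ / (4 n) = 654 / (4 × 2.49) = 65.7 nm.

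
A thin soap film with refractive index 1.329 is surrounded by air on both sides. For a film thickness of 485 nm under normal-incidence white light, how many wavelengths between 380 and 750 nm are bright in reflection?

1

Ray reflecting at the top interface goes from n = 1.0 toward n = 1.329: a half-wave phase shift.
Ray reflecting at the bottom interface goes from n = 1.329 toward n = 1.0: no phase shift.
The two reflections differ by half a wavelength.
So the condition for constructive reflection is 2 n t = (m + ½) λ.
λ = 2 n t / (m + ½) = 1289 / (m + ½) nm.
m=1: 859 nm (IR); m=2: 516 nm (visible); m=3: 368 nm (UV).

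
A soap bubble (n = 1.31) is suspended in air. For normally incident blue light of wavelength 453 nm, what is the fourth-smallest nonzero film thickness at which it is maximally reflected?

Ray reflecting at the top interface goes from n = 1.0 toward n = 1.31: a half-wave phase shift.
At the lower boundary (n = 1.31 to n = 1.0) the reflected ray undergoes no phase shift.
The two reflections differ by half a wavelength.
For bright reflection here: 2 n t = (m + ½) λ.
The fourth-smallest nonzero thickness corresponds to m = 3: t = (m + ½) λ / (2 n) = 3.50 × 453 / (2 × 1.31) = 605 nm.

605 nm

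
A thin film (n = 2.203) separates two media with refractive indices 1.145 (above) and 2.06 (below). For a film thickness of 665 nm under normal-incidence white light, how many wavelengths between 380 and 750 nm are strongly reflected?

At the upper boundary (n = 1.145 to n = 2.203) the reflected ray undergoes a half-wave phase shift.
At the lower boundary (n = 2.203 to n = 2.06) the reflected ray undergoes no phase shift.
Exactly one π shift → a net half-wave offset.
So the condition for constructive reflection is 2 n t = (m + ½) λ.
λ = 2 n t / (m + ½) = 2930 / (m + ½) nm.
m=3: 837 nm (IR); m=4: 651 nm (visible); m=5: 533 nm (visible); m=6: 451 nm (visible); m=7: 391 nm (visible); m=8: 345 nm (UV).

4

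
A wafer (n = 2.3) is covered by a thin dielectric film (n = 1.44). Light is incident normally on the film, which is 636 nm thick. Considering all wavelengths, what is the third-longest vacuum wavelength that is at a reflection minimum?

733 nm

At the upper boundary (n = 1.0 to n = 1.44) the reflected ray undergoes a half-wave phase shift.
Bottom surface (1.44 → 2.3): reflection off a higher-index medium gives a half-wave phase shift.
Net: no relative phase inversion (both shifts match).
For weak reflection here: 2 n t = (m + ½) λ.
λ = 2 n t / (m + ½). The third-longest wavelength is m = 2: λ = 2 × 1.44 × 636 / 2.50 = 733 nm.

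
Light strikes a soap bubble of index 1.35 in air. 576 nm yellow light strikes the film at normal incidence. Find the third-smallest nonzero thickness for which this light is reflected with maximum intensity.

533 nm

Top surface (1.0 → 1.35): reflection off a higher-index medium gives a half-wave phase shift.
At the lower boundary (n = 1.35 to n = 1.0) the reflected ray undergoes no phase shift.
Exactly one π shift → a net half-wave offset.
For strong reflection here: 2 n t = (m + ½) λ.
The third-smallest nonzero thickness corresponds to m = 2: t = (m + ½) λ / (2 n) = 2.50 × 576 / (2 × 1.35) = 533 nm.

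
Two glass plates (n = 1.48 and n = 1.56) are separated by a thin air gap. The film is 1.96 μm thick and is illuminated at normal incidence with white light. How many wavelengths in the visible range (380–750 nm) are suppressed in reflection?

5

Top surface (1.48 → 1.0): reflection off a lower-index medium gives no phase shift.
At the lower boundary (n = 1.0 to n = 1.56) the reflected ray undergoes a half-wave phase shift.
Exactly one π shift → a net half-wave offset.
So the condition for destructive reflection is 2 n t = m λ.
λ = 2 n t / m = 3920 / m nm.
m=5: 784 nm (IR); m=6: 653 nm (visible); m=7: 560 nm (visible); m=8: 490 nm (visible); m=9: 436 nm (visible); m=10: 392 nm (visible); m=11: 356 nm (UV).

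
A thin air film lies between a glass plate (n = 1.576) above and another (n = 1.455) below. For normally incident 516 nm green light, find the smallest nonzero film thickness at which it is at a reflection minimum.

258 nm

Top surface (1.576 → 1.0): reflection off a lower-index medium gives no phase shift.
Bottom surface (1.0 → 1.455): reflection off a higher-index medium gives a half-wave phase shift.
Net: one phase inversion between the two reflected rays.
For dark reflection here: 2 n t = m λ.
Minimum nonzero at m = 1: t = λ / (2 n) = 516 / (2 × 1.0) = 258 nm.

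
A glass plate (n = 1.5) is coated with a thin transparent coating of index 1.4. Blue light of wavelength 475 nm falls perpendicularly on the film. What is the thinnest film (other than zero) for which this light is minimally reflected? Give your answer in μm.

0.0848 μm

Ray reflecting at the top interface goes from n = 1.0 toward n = 1.4: a half-wave phase shift.
At the lower boundary (n = 1.4 to n = 1.5) the reflected ray undergoes a half-wave phase shift.
Zero or two π shifts → no net half-wave offset.
With no net inversion, destructive interference in reflection requires 2 n t = (m + ½) λ.
Minimum at m = 0: t = λ / (4 n) = 475 / (4 × 1.4) = 84.8 nm.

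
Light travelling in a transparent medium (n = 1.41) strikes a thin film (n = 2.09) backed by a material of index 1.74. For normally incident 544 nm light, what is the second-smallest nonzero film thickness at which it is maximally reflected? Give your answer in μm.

At the upper boundary (n = 1.41 to n = 2.09) the reflected ray undergoes a half-wave phase shift.
Ray reflecting at the bottom interface goes from n = 2.09 toward n = 1.74: no phase shift.
Net: one phase inversion between the two reflected rays.
For maximum reflection here: 2 n t = (m + ½) λ.
The second-smallest nonzero thickness corresponds to m = 1: t = (m + ½) λ / (2 n) = 1.50 × 544 / (2 × 2.09) = 195 nm.

0.195 μm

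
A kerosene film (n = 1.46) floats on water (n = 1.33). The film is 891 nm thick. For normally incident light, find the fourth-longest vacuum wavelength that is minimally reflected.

Ray reflecting at the top interface goes from n = 1.0 toward n = 1.46: a half-wave phase shift.
At the lower boundary (n = 1.46 to n = 1.33) the reflected ray undergoes no phase shift.
Net: one phase inversion between the two reflected rays.
For minimum reflection here: 2 n t = m λ.
λ = 2 n t / m. The fourth-longest wavelength is m = 4: λ = 2 × 1.46 × 891 / 4.00 = 650 nm.

650 nm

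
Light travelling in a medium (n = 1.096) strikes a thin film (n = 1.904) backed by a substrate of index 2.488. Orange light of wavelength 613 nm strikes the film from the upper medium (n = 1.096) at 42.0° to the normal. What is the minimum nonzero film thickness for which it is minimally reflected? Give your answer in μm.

0.0872 μm

At the upper boundary (n = 1.096 to n = 1.904) the reflected ray undergoes a half-wave phase shift.
At the lower boundary (n = 1.904 to n = 2.488) the reflected ray undergoes a half-wave phase shift.
The two reflections carry the same phase change, so no net offset.
For weak reflection here: 2 n t cos θ_r = (m + ½) λ.
Snell's law: 1.096 sin 42.0° = 1.904 sin θ_r → sin θ_r = 0.385, cos θ_r = 0.923.
Minimum at m = 0: t = λ / (4 n cos θ_r) = 613 / (4 × 1.904 × 0.923) = 87.2 nm.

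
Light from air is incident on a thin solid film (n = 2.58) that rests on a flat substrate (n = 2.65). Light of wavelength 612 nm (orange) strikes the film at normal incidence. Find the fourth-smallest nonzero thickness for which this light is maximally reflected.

474 nm

Top surface (1.0 → 2.58): reflection off a higher-index medium gives a half-wave phase shift.
At the lower boundary (n = 2.58 to n = 2.65) the reflected ray undergoes a half-wave phase shift.
The two reflections carry the same phase change, so no net offset.
With no net inversion, constructive interference in reflection requires 2 n t = m λ.
The fourth-smallest nonzero thickness corresponds to m = 4: t = m λ / (2 n) = 4.00 × 612 / (2 × 2.58) = 474 nm.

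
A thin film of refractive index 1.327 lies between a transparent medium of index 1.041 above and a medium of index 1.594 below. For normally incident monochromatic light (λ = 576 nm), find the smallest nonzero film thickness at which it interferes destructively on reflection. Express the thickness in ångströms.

Top surface (1.041 → 1.327): reflection off a higher-index medium gives a half-wave phase shift.
Ray reflecting at the bottom interface goes from n = 1.327 toward n = 1.594: a half-wave phase shift.
Net: no relative phase inversion (both shifts match).
With no net inversion, destructive interference in reflection requires 2 n t = (m + ½) λ.
Minimum at m = 0: t = λ / (4 n) = 576 / (4 × 1.327) = 109 nm.

1085 Å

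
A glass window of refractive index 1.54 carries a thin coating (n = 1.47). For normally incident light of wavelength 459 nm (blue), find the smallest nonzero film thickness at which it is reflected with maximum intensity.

Ray reflecting at the top interface goes from n = 1.0 toward n = 1.47: a half-wave phase shift.
Bottom surface (1.47 → 1.54): reflection off a higher-index medium gives a half-wave phase shift.
Zero or two π shifts → no net half-wave offset.
With no net inversion, constructive interference in reflection requires 2 n t = m λ.
Minimum nonzero at m = 1: t = λ / (2 n) = 459 / (2 × 1.47) = 156 nm.

156 nm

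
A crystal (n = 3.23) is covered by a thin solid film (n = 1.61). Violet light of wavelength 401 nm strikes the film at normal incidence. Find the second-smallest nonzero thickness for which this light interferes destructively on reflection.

187 nm

Top surface (1.0 → 1.61): reflection off a higher-index medium gives a half-wave phase shift.
Ray reflecting at the bottom interface goes from n = 1.61 toward n = 3.23: a half-wave phase shift.
Net: no relative phase inversion (both shifts match).
With no net inversion, destructive interference in reflection requires 2 n t = (m + ½) λ.
The second-smallest nonzero thickness corresponds to m = 1: t = (m + ½) λ / (2 n) = 1.50 × 401 / (2 × 1.61) = 187 nm.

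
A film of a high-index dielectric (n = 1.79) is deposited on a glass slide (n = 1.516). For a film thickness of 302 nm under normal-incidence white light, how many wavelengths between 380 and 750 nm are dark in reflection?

1

Top surface (1.0 → 1.79): reflection off a higher-index medium gives a half-wave phase shift.
Ray reflecting at the bottom interface goes from n = 1.79 toward n = 1.516: no phase shift.
Exactly one π shift → a net half-wave offset.
With one net inversion, destructive interference in reflection requires 2 n t = m λ.
λ = 2 n t / m = 1081 / m nm.
m=1: 1081 nm (IR); m=2: 541 nm (visible); m=3: 360 nm (UV).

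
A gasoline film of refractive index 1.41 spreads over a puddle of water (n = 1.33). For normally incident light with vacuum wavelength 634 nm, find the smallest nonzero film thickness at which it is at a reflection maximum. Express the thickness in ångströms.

1124 Å

Top surface (1.0 → 1.41): reflection off a higher-index medium gives a half-wave phase shift.
Ray reflecting at the bottom interface goes from n = 1.41 toward n = 1.33: no phase shift.
Exactly one π shift → a net half-wave offset.
For maximum reflection here: 2 n t = (m + ½) λ.
Minimum at m = 0: t = λ / (4 n) = 634 / (4 × 1.41) = 112 nm.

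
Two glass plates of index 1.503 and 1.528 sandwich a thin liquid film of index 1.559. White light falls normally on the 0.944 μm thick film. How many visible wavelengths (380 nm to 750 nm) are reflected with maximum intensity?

4

Top surface (1.503 → 1.559): reflection off a higher-index medium gives a half-wave phase shift.
Bottom surface (1.559 → 1.528): reflection off a lower-index medium gives no phase shift.
The two reflections differ by half a wavelength.
For bright reflection here: 2 n t = (m + ½) λ.
λ = 2 n t / (m + ½) = 2943 / (m + ½) nm.
m=3: 841 nm (IR); m=4: 654 nm (visible); m=5: 535 nm (visible); m=6: 453 nm (visible); m=7: 392 nm (visible); m=8: 346 nm (UV).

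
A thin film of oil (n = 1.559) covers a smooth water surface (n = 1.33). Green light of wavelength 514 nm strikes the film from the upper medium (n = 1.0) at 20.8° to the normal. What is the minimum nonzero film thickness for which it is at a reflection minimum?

Top surface (1.0 → 1.559): reflection off a higher-index medium gives a half-wave phase shift.
Bottom surface (1.559 → 1.33): reflection off a lower-index medium gives no phase shift.
Net: one phase inversion between the two reflected rays.
So the condition for destructive reflection is 2 n t cos θ_r = m λ.
Snell's law: 1.0 sin 20.8° = 1.559 sin θ_r → sin θ_r = 0.228, cos θ_r = 0.974.
Minimum nonzero at m = 1: t = λ / (2 n cos θ_r) = 514 / (2 × 1.559 × 0.974) = 169 nm.

169 nm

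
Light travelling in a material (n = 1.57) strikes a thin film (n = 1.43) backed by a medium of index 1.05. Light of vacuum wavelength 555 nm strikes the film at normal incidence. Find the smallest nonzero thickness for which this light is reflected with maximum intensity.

Top surface (1.57 → 1.43): reflection off a lower-index medium gives no phase shift.
Bottom surface (1.43 → 1.05): reflection off a lower-index medium gives no phase shift.
Zero or two π shifts → no net half-wave offset.
With no net inversion, constructive interference in reflection requires 2 n t = m λ.
The smallest nonzero thickness corresponds to m = 1: t = m λ / (2 n) = 1.00 × 555 / (2 × 1.43) = 194 nm.

194 nm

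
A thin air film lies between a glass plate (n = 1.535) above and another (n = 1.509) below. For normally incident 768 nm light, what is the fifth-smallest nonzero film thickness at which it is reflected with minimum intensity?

At the upper boundary (n = 1.535 to n = 1.0) the reflected ray undergoes no phase shift.
At the lower boundary (n = 1.0 to n = 1.509) the reflected ray undergoes a half-wave phase shift.
Net: one phase inversion between the two reflected rays.
So the condition for destructive reflection is 2 n t = m λ.
The fifth-smallest nonzero thickness corresponds to m = 5: t = m λ / (2 n) = 5.00 × 768 / (2 × 1.0) = 1920 nm.

1920 nm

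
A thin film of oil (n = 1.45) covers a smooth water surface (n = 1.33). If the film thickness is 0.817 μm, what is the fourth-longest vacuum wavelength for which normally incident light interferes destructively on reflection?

Top surface (1.0 → 1.45): reflection off a higher-index medium gives a half-wave phase shift.
At the lower boundary (n = 1.45 to n = 1.33) the reflected ray undergoes no phase shift.
Net: one phase inversion between the two reflected rays.
With one net inversion, destructive interference in reflection requires 2 n t = m λ.
λ = 2 n t / m. The fourth-longest wavelength is m = 4: λ = 2 × 1.45 × 817 / 4.00 = 592 nm.

592 nm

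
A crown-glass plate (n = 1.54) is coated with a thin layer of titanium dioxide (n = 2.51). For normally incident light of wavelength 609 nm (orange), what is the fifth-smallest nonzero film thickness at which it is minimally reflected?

607 nm

Ray reflecting at the top interface goes from n = 1.0 toward n = 2.51: a half-wave phase shift.
At the lower boundary (n = 2.51 to n = 1.54) the reflected ray undergoes no phase shift.
Exactly one π shift → a net half-wave offset.
So the condition for destructive reflection is 2 n t = m λ.
The fifth-smallest nonzero thickness corresponds to m = 5: t = m λ / (2 n) = 5.00 × 609 / (2 × 2.51) = 607 nm.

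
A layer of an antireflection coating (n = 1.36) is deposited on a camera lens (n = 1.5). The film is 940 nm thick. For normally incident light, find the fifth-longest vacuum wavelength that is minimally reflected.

At the upper boundary (n = 1.0 to n = 1.36) the reflected ray undergoes a half-wave phase shift.
At the lower boundary (n = 1.36 to n = 1.5) the reflected ray undergoes a half-wave phase shift.
Net: no relative phase inversion (both shifts match).
With no net inversion, destructive interference in reflection requires 2 n t = (m + ½) λ.
λ = 2 n t / (m + ½). The fifth-longest wavelength is m = 4: λ = 2 × 1.36 × 940 / 4.50 = 568 nm.

568 nm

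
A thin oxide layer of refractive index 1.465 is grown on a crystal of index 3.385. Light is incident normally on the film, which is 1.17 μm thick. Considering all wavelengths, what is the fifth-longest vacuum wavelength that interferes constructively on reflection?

Ray reflecting at the top interface goes from n = 1.0 toward n = 1.465: a half-wave phase shift.
Ray reflecting at the bottom interface goes from n = 1.465 toward n = 3.385: a half-wave phase shift.
The two reflections carry the same phase change, so no net offset.
For maximum reflection here: 2 n t = m λ.
λ = 2 n t / m. The fifth-longest wavelength is m = 5: λ = 2 × 1.465 × 1170 / 5.00 = 686 nm.

686 nm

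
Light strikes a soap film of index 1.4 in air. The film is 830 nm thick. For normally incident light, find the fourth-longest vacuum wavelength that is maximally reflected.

664 nm

Top surface (1.0 → 1.4): reflection off a higher-index medium gives a half-wave phase shift.
Bottom surface (1.4 → 1.0): reflection off a lower-index medium gives no phase shift.
Net: one phase inversion between the two reflected rays.
With one net inversion, constructive interference in reflection requires 2 n t = (m + ½) λ.
λ = 2 n t / (m + ½). The fourth-longest wavelength is m = 3: λ = 2 × 1.4 × 830 / 3.50 = 664 nm.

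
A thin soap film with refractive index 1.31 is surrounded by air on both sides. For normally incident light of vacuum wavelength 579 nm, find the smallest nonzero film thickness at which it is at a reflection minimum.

Ray reflecting at the top interface goes from n = 1.0 toward n = 1.31: a half-wave phase shift.
Ray reflecting at the bottom interface goes from n = 1.31 toward n = 1.0: no phase shift.
Exactly one π shift → a net half-wave offset.
For minimum reflection here: 2 n t = m λ.
Minimum nonzero at m = 1: t = λ / (2 n) = 579 / (2 × 1.31) = 221 nm.

221 nm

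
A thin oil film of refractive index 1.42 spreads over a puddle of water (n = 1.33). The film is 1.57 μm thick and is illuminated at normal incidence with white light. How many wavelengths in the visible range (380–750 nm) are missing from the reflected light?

At the upper boundary (n = 1.0 to n = 1.42) the reflected ray undergoes a half-wave phase shift.
Ray reflecting at the bottom interface goes from n = 1.42 toward n = 1.33: no phase shift.
Exactly one π shift → a net half-wave offset.
With one net inversion, destructive interference in reflection requires 2 n t = m λ.
λ = 2 n t / m = 4459 / m nm.
m=5: 892 nm (IR); m=6: 743 nm (visible); m=7: 637 nm (visible); m=8: 557 nm (visible); m=9: 495 nm (visible); m=10: 446 nm (visible); m=11: 405 nm (visible); m=12: 372 nm (UV).

6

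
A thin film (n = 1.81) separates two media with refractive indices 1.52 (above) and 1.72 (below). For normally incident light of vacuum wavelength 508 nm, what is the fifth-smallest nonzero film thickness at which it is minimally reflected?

702 nm

Ray reflecting at the top interface goes from n = 1.52 toward n = 1.81: a half-wave phase shift.
Bottom surface (1.81 → 1.72): reflection off a lower-index medium gives no phase shift.
The two reflections differ by half a wavelength.
With one net inversion, destructive interference in reflection requires 2 n t = m λ.
The fifth-smallest nonzero thickness corresponds to m = 5: t = m λ / (2 n) = 5.00 × 508 / (2 × 1.81) = 702 nm.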